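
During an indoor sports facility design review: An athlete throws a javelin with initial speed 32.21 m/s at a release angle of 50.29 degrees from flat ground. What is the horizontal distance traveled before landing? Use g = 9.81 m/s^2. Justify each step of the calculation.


R = v^2 * sin(2*theta) / g
Convert angle to radians: theta = 50.29 deg = 0.8777 rad
sin(2*theta) = sin(1.7555) = 0.983
R = 32.21^2 * 0.983 / 9.81
R = 1037.4841 * 0.983 / 9.81 = 103.9599 m

103.9599 m


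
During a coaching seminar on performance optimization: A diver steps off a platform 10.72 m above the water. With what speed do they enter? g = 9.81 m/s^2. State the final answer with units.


v = sqrt(2 * g * h)
v = sqrt(2 * 9.81 * 10.72)
v = sqrt(210.3264) = 14.5026 m/s

14.5026 m/s


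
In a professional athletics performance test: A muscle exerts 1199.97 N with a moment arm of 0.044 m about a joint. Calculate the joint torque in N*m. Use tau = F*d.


tau = F * d
tau = 1199.97 * 0.044
tau = 52.7987 N*m

52.7987 N*m


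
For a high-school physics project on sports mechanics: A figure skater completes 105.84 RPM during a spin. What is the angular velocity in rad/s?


omega = RPM * 2 * pi / 60
omega = 105.84 * 2 * 3.14159 / 60
omega = 665.0123 / 60 = 11.0835 rad/s

11.0835 rad/s


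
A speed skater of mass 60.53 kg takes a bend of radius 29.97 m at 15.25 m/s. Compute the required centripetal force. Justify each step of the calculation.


Fc = m * v^2 / r
v^2 = 15.25^2 = 232.5625
Fc = 60.53 * 232.5625 / 29.97
Fc = 14077.0081 / 29.97 = 469.7033 N

469.7033 N


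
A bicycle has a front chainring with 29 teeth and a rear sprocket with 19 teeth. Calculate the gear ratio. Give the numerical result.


GR = front_teeth / rear_teeth
GR = 29 / 19
GR = 1.5263

1.5263


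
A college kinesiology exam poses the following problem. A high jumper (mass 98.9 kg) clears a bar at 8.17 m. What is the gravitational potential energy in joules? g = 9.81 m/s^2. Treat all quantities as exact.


PE = m * g * h
PE = 98.9 * 9.81 * 8.17
PE = 970.209 * 8.17 = 7926.6075 J

7926.6075 J


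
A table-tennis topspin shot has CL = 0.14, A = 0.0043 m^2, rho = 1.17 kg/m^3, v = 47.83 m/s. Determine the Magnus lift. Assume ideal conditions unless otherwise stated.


FM = 0.5 * CL * rho * A * v^2
FM = 0.5 * 0.14 * 1.17 * 0.0043 * 47.83^2
v^2 = 2287.7089
FM = 0.5 * 0.14 * 1.17 * 0.0043 * 2287.7089 = 0.8057 N

0.8057 N


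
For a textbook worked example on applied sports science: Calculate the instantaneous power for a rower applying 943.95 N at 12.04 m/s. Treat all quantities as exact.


P = F * v
P = 943.95 * 12.04
P = 11365.158 W

11365.158 W


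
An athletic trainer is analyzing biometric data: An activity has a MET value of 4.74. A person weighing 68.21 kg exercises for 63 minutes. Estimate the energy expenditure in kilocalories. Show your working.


kcal = MET * mass * time_hr
Convert time: 63 min = 1.05 hr
kcal = 4.74 * 68.21 * 1.05
kcal = 339.4812 kcal

339.4812 kcal


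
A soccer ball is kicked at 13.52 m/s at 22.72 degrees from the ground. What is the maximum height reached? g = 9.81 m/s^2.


H = (v*sin(theta))^2 / (2*g)
vy = v*sin(theta) = 13.52 * sin(22.72 deg) = 5.2218 m/s
H = vy^2 / (2*g) = 27.2672 / (2*9.81)
H = 27.2672 / 19.62 = 1.3898 m

1.3898 m


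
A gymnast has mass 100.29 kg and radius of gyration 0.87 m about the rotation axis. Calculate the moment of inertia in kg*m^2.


I = m * k^2
I = 100.29 * 0.87^2
I = 100.29 * 0.7569 = 75.9095 kg*m^2

75.9095 kg*m^2


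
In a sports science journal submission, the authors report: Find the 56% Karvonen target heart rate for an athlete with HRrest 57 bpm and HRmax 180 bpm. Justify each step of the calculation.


Target = HRrest + pct*(HRmax - HRrest)
Heart rate reserve = HRmax - HRrest = 180 - 57 = 123 bpm
Fraction = 56% = 0.56
Target = 57 + 0.56 * 123
Target = 57 + 68.88 = 125.88 bpm

125.88 bpm


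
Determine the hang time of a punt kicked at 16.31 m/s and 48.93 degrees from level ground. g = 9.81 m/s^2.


T = 2*v*sin(theta)/g
sin(theta) = sin(48.93 deg) = 0.7539
T = 2*16.31*0.7539 / 9.81
T = 24.5925 / 9.81 = 2.5069 s

2.5069 s


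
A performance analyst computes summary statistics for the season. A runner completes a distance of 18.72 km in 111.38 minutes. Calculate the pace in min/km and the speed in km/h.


Pace = time / distance = 111.38 min / 18.72 km = 5.9498 min/km
Speed = distance / time_in_hours = 18.72 / 1.8563 hr
Speed = 10.0844 km/h

5.9498 min/km, 10.0844 km/h


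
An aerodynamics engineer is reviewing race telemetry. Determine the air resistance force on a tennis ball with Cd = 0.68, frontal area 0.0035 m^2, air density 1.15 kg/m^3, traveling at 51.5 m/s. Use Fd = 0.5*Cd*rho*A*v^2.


Fd = 0.5 * Cd * rho * A * v^2
Fd = 0.5 * 0.68 * 1.15 * 0.0035 * 51.5^2
v^2 = 2652.25
Fd = 0.5 * 0.68 * 1.15 * 0.0035 * 2652.25 = 3.6296 N

3.6296 N


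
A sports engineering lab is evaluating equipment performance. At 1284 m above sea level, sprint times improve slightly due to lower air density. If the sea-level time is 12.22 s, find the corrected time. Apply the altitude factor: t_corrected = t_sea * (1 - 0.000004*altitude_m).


Correction factor = 1 - 0.000004 * 1284 = 0.994864
t_corrected = t_sea * factor = 12.22 * 0.994864
t_corrected = 12.1572 s

12.1572 s


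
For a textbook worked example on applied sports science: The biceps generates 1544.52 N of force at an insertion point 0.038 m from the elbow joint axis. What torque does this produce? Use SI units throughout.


tau = F * d
tau = 1544.52 * 0.038
tau = 58.6918 N*m

58.6918 N*m


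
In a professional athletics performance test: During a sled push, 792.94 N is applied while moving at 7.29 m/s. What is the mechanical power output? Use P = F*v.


P = F * v
P = 792.94 * 7.29
P = 5780.5326 W

5780.5326 W


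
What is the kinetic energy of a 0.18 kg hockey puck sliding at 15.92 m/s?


KE = 0.5 * m * v^2
KE = 0.5 * 0.18 * 15.92^2
KE = 0.5 * 0.18 * 253.4464 = 22.8102 J

22.8102 J


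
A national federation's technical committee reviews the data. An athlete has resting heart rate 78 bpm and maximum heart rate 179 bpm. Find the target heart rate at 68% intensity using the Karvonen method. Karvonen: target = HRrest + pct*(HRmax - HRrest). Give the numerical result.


Target = HRrest + pct*(HRmax - HRrest)
Heart rate reserve = HRmax - HRrest = 179 - 78 = 101 bpm
Fraction = 68% = 0.68
Target = 78 + 0.68 * 101
Target = 78 + 68.68 = 146.68 bpm

146.68 bpm


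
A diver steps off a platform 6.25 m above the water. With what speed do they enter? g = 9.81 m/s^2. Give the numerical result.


v = sqrt(2 * g * h)
v = sqrt(2 * 9.81 * 6.25)
v = sqrt(122.625) = 11.0736 m/s

11.0736 m/s


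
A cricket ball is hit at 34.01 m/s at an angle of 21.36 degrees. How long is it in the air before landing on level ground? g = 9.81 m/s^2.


T = 2*v*sin(theta)/g
sin(theta) = sin(21.36 deg) = 0.3642
T = 2*34.01*0.3642 / 9.81
T = 24.7747 / 9.81 = 2.5255 s

2.5255 s


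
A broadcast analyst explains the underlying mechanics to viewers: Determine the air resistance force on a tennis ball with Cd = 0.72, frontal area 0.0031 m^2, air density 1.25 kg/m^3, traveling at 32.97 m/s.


Fd = 0.5 * Cd * rho * A * v^2
Fd = 0.5 * 0.72 * 1.25 * 0.0031 * 32.97^2
v^2 = 1087.0209
Fd = 0.5 * 0.72 * 1.25 * 0.0031 * 1087.0209 = 1.5164 N

1.5164 N


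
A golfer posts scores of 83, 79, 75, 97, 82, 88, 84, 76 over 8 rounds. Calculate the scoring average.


Average = sum / n
Sum = 664
Average = 664 / 8 = 83

83


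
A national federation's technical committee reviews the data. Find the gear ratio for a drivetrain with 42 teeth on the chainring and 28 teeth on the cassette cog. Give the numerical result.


GR = front_teeth / rear_teeth
GR = 42 / 28
GR = 1.5

1.5


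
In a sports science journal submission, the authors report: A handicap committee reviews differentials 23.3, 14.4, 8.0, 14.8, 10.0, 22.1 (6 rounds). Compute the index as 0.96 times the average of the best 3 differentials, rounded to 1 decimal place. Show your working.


All differentials: 23.3, 14.4, 8.0, 14.8, 10.0, 22.1
Sorted: 8.0, 10.0, 14.4, 14.8, 22.1, 23.3
Best 3: 8.0, 10.0, 14.4
Average of best = 32.4 / 3 = 10.8
Raw index = 10.8 * 0.96 = 10.368
Handicap index = round(10.368, 1) = 10.4

10.4


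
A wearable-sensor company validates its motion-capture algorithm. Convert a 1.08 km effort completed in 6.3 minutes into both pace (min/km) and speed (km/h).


Pace = time / distance = 6.3 min / 1.08 km = 5.8333 min/km
Speed = distance / time_in_hours = 1.08 / 0.105 hr
Speed = 10.2857 km/h

5.8333 min/km, 10.2857 km/h


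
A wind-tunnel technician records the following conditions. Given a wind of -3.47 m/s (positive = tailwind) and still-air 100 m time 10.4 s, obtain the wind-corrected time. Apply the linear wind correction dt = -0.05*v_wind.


dt = -0.05 * v_wind = -0.05 * -3.47 = 0.1735 s
t_corrected = t_still + dt = 10.4 + (0.1735)
t_corrected = 10.5735 s

10.5735 s


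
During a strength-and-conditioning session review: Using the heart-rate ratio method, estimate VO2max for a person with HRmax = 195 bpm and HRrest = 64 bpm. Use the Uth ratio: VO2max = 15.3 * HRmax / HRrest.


VO2max = 15.3 * HRmax / HRrest
VO2max = 15.3 * 195 / 64
VO2max = 2983.5 / 64 = 46.6172 mL/kg/min

46.6172 mL/kg/min


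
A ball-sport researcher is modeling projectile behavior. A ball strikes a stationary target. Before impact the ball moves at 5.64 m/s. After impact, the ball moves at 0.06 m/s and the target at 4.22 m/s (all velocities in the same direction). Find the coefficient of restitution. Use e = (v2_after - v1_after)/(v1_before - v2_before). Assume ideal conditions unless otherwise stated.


e = (v2_after - v1_after) / (v1_before - v2_before)
Numerator = 4.22 - 0.06 = 4.16
Denominator = 5.64 - 0 = 5.64
e = 4.16 / 5.64 = 0.7376

0.7376


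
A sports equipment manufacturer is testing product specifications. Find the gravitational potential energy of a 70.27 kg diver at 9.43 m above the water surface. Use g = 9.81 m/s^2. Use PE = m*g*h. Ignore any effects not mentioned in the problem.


PE = m * g * h
PE = 70.27 * 9.81 * 9.43
PE = 689.3487 * 9.43 = 6500.5582 J

6500.5582 J


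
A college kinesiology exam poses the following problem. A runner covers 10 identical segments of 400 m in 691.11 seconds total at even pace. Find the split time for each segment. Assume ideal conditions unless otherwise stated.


Split time = total_time / n_laps = 691.11 / 10
Split time = 69.111 s per lap

69.111 s


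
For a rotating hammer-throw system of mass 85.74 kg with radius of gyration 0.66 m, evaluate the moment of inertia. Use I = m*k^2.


I = m * k^2
I = 85.74 * 0.66^2
I = 85.74 * 0.4356 = 37.3483 kg*m^2

37.3483 kg*m^2


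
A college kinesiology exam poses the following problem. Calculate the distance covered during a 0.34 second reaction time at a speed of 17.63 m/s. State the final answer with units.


d = v * t
d = 17.63 * 0.34
d = 5.9942 m

5.9942 m


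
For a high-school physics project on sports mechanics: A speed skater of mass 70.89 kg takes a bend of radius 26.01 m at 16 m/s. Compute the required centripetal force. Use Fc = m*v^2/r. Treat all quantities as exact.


Fc = m * v^2 / r
v^2 = 16^2 = 256
Fc = 70.89 * 256 / 26.01
Fc = 18147.84 / 26.01 = 697.7255 N

697.7255 N


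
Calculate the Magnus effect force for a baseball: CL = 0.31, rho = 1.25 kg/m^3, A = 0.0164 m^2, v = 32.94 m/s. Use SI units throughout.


FM = 0.5 * CL * rho * A * v^2
FM = 0.5 * 0.31 * 1.25 * 0.0164 * 32.94^2
v^2 = 1085.0436
FM = 0.5 * 0.31 * 1.25 * 0.0164 * 1085.0436 = 3.4477 N

3.4477 N


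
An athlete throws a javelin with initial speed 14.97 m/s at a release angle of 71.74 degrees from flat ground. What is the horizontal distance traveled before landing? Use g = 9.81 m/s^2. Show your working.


R = v^2 * sin(2*theta) / g
Convert angle to radians: theta = 71.74 deg = 1.2521 rad
sin(2*theta) = sin(2.5042) = 0.5951
R = 14.97^2 * 0.5951 / 9.81
R = 224.1009 * 0.5951 / 9.81 = 13.5946 m

13.5946 m


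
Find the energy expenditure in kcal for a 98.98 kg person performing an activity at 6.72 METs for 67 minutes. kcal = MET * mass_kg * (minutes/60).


kcal = MET * mass * time_hr
Convert time: 67 min = 1.1167 hr
kcal = 6.72 * 98.98 * 1.1167
kcal = 742.7459 kcal

742.7459 kcal


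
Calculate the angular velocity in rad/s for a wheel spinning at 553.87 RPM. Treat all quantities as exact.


omega = RPM * 2 * pi / 60
omega = 553.87 * 2 * 3.14159 / 60
omega = 3480.0678 / 60 = 58.0011 rad/s

58.0011 rad/s


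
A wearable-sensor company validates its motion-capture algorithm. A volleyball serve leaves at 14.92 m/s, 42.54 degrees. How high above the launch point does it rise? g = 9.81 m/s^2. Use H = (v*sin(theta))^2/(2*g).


H = (v*sin(theta))^2 / (2*g)
vy = v*sin(theta) = 14.92 * sin(42.54 deg) = 10.0875 m/s
H = vy^2 / (2*g) = 101.7573 / (2*9.81)
H = 101.7573 / 19.62 = 5.1864 m

5.1864 m


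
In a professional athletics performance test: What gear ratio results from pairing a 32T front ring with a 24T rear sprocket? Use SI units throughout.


GR = front_teeth / rear_teeth
GR = 32 / 24
GR = 1.3333

1.3333


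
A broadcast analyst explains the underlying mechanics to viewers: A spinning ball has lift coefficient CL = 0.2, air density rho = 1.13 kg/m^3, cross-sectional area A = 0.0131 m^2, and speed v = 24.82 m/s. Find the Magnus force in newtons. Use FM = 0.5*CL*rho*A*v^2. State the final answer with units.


FM = 0.5 * CL * rho * A * v^2
FM = 0.5 * 0.2 * 1.13 * 0.0131 * 24.82^2
v^2 = 616.0324
FM = 0.5 * 0.2 * 1.13 * 0.0131 * 616.0324 = 0.9119 N

0.9119 N


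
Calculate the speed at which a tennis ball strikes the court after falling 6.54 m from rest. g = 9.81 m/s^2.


v = sqrt(2 * g * h)
v = sqrt(2 * 9.81 * 6.54)
v = sqrt(128.3148) = 11.3276 m/s

11.3276 m/s


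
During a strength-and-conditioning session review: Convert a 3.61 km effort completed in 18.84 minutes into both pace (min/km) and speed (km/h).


Pace = time / distance = 18.84 min / 3.61 km = 5.2188 min/km
Speed = distance / time_in_hours = 3.61 / 0.314 hr
Speed = 11.4968 km/h

5.2188 min/km, 11.4968 km/h


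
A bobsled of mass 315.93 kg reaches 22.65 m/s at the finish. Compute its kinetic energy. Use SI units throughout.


KE = 0.5 * m * v^2
KE = 0.5 * 315.93 * 22.65^2
KE = 0.5 * 315.93 * 513.0225 = 81039.5992 J

81039.5992 J


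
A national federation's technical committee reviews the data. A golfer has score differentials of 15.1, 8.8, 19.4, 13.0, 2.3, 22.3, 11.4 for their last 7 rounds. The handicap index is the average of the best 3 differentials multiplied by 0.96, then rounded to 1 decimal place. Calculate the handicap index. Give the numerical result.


All differentials: 15.1, 8.8, 19.4, 13.0, 2.3, 22.3, 11.4
Sorted: 2.3, 8.8, 11.4, 13.0, 15.1, 19.4, 22.3
Best 3: 2.3, 8.8, 11.4
Average of best = 22.5 / 3 = 7.5
Raw index = 7.5 * 0.96 = 7.2
Handicap index = round(7.2, 1) = 7.2

7.2


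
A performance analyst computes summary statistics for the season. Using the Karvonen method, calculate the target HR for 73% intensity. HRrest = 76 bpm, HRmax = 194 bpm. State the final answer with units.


Target = HRrest + pct*(HRmax - HRrest)
Heart rate reserve = HRmax - HRrest = 194 - 76 = 118 bpm
Fraction = 73% = 0.73
Target = 76 + 0.73 * 118
Target = 76 + 86.14 = 162.14 bpm

162.14 bpm


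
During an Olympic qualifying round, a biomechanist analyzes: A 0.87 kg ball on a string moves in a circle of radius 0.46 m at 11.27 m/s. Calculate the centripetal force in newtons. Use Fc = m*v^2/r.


Fc = m * v^2 / r
v^2 = 11.27^2 = 127.0129
Fc = 0.87 * 127.0129 / 0.46
Fc = 110.5012 / 0.46 = 240.22 N

240.22 N


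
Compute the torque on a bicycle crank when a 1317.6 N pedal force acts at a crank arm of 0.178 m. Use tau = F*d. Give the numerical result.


tau = F * d
tau = 1317.6 * 0.178
tau = 234.5328 N*m

234.5328 N*m


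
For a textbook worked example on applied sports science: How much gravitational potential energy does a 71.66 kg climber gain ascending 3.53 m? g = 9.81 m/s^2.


PE = m * g * h
PE = 71.66 * 9.81 * 3.53
PE = 702.9846 * 3.53 = 2481.5356 J

2481.5356 J


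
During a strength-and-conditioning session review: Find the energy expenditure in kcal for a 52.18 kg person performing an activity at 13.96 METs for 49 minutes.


kcal = MET * mass * time_hr
Convert time: 49 min = 0.8167 hr
kcal = 13.96 * 52.18 * 0.8167
kcal = 594.8868 kcal

594.8868 kcal


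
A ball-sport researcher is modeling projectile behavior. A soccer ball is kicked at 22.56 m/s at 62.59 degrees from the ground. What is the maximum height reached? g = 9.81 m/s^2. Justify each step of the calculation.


H = (v*sin(theta))^2 / (2*g)
vy = v*sin(theta) = 22.56 * sin(62.59 deg) = 20.0273 m/s
H = vy^2 / (2*g) = 401.0929 / (2*9.81)
H = 401.0929 / 19.62 = 20.4431 m

20.4431 m


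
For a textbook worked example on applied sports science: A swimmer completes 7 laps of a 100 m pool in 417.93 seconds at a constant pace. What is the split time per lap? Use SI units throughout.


Split time = total_time / n_laps = 417.93 / 7
Split time = 59.7043 s per lap

59.7043 s


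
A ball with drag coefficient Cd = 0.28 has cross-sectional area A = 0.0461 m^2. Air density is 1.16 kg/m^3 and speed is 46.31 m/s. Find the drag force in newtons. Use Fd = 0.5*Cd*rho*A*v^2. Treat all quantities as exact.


Fd = 0.5 * Cd * rho * A * v^2
Fd = 0.5 * 0.28 * 1.16 * 0.0461 * 46.31^2
v^2 = 2144.6161
Fd = 0.5 * 0.28 * 1.16 * 0.0461 * 2144.6161 = 16.056 N

16.056 N


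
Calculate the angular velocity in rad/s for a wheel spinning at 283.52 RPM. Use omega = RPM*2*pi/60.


omega = RPM * 2 * pi / 60
omega = 283.52 * 2 * 3.14159 / 60
omega = 1781.4087 / 60 = 29.6901 rad/s

29.6901 rad/s


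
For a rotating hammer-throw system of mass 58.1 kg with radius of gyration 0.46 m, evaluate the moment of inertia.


I = m * k^2
I = 58.1 * 0.46^2
I = 58.1 * 0.2116 = 12.294 kg*m^2

12.294 kg*m^2


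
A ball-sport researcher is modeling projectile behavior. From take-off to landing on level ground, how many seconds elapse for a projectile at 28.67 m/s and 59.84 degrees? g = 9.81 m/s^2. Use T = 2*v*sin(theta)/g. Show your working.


T = 2*v*sin(theta)/g
sin(theta) = sin(59.84 deg) = 0.8646
T = 2*28.67*0.8646 / 9.81
T = 49.5776 / 9.81 = 5.0538 s

5.0538 s


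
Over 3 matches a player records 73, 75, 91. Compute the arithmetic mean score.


Average = sum / n
Sum = 239
Average = 239 / 3 = 79.6667

79.6667


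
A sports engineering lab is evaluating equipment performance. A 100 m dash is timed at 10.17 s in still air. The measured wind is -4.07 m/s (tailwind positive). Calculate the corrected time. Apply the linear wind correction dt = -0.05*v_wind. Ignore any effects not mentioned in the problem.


dt = -0.05 * v_wind = -0.05 * -4.07 = 0.2035 s
t_corrected = t_still + dt = 10.17 + (0.2035)
t_corrected = 10.3735 s

10.3735 s


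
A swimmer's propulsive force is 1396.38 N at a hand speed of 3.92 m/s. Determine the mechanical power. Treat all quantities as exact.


P = F * v
P = 1396.38 * 3.92
P = 5473.8096 W

5473.8096 W


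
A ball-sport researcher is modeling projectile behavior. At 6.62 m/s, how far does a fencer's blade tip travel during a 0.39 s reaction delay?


d = v * t
d = 6.62 * 0.39
d = 2.5818 m

2.5818 m


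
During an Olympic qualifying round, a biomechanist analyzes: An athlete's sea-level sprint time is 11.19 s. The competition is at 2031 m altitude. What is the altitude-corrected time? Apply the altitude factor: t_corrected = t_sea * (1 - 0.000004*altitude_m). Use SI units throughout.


Correction factor = 1 - 0.000004 * 2031 = 0.991876
t_corrected = t_sea * factor = 11.19 * 0.991876
t_corrected = 11.0991 s

11.0991 s


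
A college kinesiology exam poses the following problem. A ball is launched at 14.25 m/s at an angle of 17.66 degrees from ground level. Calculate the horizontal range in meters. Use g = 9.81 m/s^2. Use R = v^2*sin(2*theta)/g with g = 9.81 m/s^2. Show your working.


R = v^2 * sin(2*theta) / g
Convert angle to radians: theta = 17.66 deg = 0.3082 rad
sin(2*theta) = sin(0.6165) = 0.5781
R = 14.25^2 * 0.5781 / 9.81
R = 203.0625 * 0.5781 / 9.81 = 11.9673 m

11.9673 m


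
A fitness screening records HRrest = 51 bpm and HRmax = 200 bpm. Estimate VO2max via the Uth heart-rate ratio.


VO2max = 15.3 * HRmax / HRrest
VO2max = 15.3 * 200 / 51
VO2max = 3060 / 51 = 60 mL/kg/min

60 mL/kg/min


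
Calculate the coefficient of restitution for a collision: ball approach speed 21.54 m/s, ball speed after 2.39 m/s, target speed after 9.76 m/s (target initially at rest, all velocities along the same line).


e = (v2_after - v1_after) / (v1_before - v2_before)
Numerator = 9.76 - 2.39 = 7.37
Denominator = 21.54 - 0 = 21.54
e = 7.37 / 21.54 = 0.3422

0.3422


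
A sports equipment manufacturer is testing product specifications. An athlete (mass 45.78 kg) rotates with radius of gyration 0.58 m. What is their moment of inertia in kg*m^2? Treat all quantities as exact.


I = m * k^2
I = 45.78 * 0.58^2
I = 45.78 * 0.3364 = 15.4004 kg*m^2

15.4004 kg*m^2


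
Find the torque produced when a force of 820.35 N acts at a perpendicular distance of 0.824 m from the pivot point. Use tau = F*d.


tau = F * d
tau = 820.35 * 0.824
tau = 675.9684 N*m

675.9684 N*m


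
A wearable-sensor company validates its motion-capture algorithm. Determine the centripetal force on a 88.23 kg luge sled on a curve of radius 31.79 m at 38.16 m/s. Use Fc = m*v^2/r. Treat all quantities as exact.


Fc = m * v^2 / r
v^2 = 38.16^2 = 1456.1856
Fc = 88.23 * 1456.1856 / 31.79
Fc = 128479.2555 / 31.79 = 4041.4991 N

4041.4991 N


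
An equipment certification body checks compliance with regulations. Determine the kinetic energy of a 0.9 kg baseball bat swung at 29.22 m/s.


KE = 0.5 * m * v^2
KE = 0.5 * 0.9 * 29.22^2
KE = 0.5 * 0.9 * 853.8084 = 384.2138 J

384.2138 J


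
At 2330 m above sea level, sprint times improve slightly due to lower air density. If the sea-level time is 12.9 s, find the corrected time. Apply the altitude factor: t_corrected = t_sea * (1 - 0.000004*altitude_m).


Correction factor = 1 - 0.000004 * 2330 = 0.99068
t_corrected = t_sea * factor = 12.9 * 0.99068
t_corrected = 12.7798 s

12.7798 s


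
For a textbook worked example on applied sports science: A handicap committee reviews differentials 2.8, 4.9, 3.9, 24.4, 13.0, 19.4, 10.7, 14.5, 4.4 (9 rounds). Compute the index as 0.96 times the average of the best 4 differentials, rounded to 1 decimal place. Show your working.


All differentials: 2.8, 4.9, 3.9, 24.4, 13.0, 19.4, 10.7, 14.5, 4.4
Sorted: 2.8, 3.9, 4.4, 4.9, 10.7, 13.0, 14.5, 19.4, 24.4
Best 4: 2.8, 3.9, 4.4, 4.9
Average of best = 16 / 4 = 4
Raw index = 4 * 0.96 = 3.84
Handicap index = round(3.84, 1) = 3.8

3.8


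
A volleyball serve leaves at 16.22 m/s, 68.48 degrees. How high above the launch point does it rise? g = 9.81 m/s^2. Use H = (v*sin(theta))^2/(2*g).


H = (v*sin(theta))^2 / (2*g)
vy = v*sin(theta) = 16.22 * sin(68.48 deg) = 15.0893 m/s
H = vy^2 / (2*g) = 227.6869 / (2*9.81)
H = 227.6869 / 19.62 = 11.6048 m

11.6048 m


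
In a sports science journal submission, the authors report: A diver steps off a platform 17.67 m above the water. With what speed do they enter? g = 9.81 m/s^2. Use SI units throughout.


v = sqrt(2 * g * h)
v = sqrt(2 * 9.81 * 17.67)
v = sqrt(346.6854) = 18.6195 m/s

18.6195 m/s


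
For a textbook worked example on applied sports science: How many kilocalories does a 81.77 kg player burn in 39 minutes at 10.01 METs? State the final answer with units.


kcal = MET * mass * time_hr
Convert time: 39 min = 0.65 hr
kcal = 10.01 * 81.77 * 0.65
kcal = 532.0365 kcal

532.0365 kcal


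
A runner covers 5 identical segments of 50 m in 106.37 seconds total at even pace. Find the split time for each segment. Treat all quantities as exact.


Split time = total_time / n_laps = 106.37 / 5
Split time = 21.274 s per lap

21.274 s


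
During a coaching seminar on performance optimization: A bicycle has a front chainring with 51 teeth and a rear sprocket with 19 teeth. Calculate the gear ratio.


GR = front_teeth / rear_teeth
GR = 51 / 19
GR = 2.6842

2.6842


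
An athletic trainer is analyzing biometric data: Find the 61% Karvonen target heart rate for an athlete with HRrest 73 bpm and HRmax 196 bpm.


Target = HRrest + pct*(HRmax - HRrest)
Heart rate reserve = HRmax - HRrest = 196 - 73 = 123 bpm
Fraction = 61% = 0.61
Target = 73 + 0.61 * 123
Target = 73 + 75.03 = 148.03 bpm

148.03 bpm


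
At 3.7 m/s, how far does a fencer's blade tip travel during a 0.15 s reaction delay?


d = v * t
d = 3.7 * 0.15
d = 0.555 m

0.555 m


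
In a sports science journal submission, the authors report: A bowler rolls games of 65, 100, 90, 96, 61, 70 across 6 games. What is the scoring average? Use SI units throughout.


Average = sum / n
Sum = 482
Average = 482 / 6 = 80.3333

80.3333


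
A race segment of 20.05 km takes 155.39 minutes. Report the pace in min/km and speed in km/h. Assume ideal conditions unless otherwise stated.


Pace = time / distance = 155.39 min / 20.05 km = 7.7501 min/km
Speed = distance / time_in_hours = 20.05 / 2.5898 hr
Speed = 7.7418 km/h

7.7501 min/km, 7.7418 km/h


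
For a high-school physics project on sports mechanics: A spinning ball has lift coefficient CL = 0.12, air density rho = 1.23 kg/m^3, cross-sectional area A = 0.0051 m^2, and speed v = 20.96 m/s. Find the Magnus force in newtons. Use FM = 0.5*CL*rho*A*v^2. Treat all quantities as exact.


FM = 0.5 * CL * rho * A * v^2
FM = 0.5 * 0.12 * 1.23 * 0.0051 * 20.96^2
v^2 = 439.3216
FM = 0.5 * 0.12 * 1.23 * 0.0051 * 439.3216 = 0.1654 N

0.1654 N


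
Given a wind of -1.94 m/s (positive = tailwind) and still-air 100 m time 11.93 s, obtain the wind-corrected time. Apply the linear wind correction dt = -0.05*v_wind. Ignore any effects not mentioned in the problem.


dt = -0.05 * v_wind = -0.05 * -1.94 = 0.097 s
t_corrected = t_still + dt = 11.93 + (0.097)
t_corrected = 12.027 s

12.027 s


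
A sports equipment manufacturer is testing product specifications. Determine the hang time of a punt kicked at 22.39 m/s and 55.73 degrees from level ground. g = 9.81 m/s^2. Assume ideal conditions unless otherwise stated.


T = 2*v*sin(theta)/g
sin(theta) = sin(55.73 deg) = 0.8264
T = 2*22.39*0.8264 / 9.81
T = 37.0059 / 9.81 = 3.7723 s

3.7723 s


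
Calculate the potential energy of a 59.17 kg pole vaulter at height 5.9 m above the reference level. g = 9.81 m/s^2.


PE = m * g * h
PE = 59.17 * 9.81 * 5.9
PE = 580.4577 * 5.9 = 3424.7004 J

3424.7004 J


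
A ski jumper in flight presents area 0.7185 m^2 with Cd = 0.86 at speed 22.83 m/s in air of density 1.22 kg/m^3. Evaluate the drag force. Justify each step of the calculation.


Fd = 0.5 * Cd * rho * A * v^2
Fd = 0.5 * 0.86 * 1.22 * 0.7185 * 22.83^2
v^2 = 521.2089
Fd = 0.5 * 0.86 * 1.22 * 0.7185 * 521.2089 = 196.4567 N

196.4567 N


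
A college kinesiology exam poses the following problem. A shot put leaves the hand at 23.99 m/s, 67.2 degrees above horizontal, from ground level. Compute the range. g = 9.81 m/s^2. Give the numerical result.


R = v^2 * sin(2*theta) / g
Convert angle to radians: theta = 67.2 deg = 1.1729 rad
sin(2*theta) = sin(2.3457) = 0.7145
R = 23.99^2 * 0.7145 / 9.81
R = 575.5201 * 0.7145 / 9.81 = 41.9157 m

41.9157 m


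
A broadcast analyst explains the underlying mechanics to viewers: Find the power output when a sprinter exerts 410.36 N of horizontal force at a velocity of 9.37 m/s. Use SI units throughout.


P = F * v
P = 410.36 * 9.37
P = 3845.0732 W

3845.0732 W


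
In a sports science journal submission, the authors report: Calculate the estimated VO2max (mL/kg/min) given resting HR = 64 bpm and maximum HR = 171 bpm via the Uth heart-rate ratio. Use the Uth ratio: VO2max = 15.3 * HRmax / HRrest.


VO2max = 15.3 * HRmax / HRrest
VO2max = 15.3 * 171 / 64
VO2max = 2616.3 / 64 = 40.8797 mL/kg/min

40.8797 mL/kg/min


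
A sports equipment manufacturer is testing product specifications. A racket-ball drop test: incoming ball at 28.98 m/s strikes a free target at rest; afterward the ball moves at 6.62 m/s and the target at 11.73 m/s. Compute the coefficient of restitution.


e = (v2_after - v1_after) / (v1_before - v2_before)
Numerator = 11.73 - 6.62 = 5.11
Denominator = 28.98 - 0 = 28.98
e = 5.11 / 28.98 = 0.1763

0.1763


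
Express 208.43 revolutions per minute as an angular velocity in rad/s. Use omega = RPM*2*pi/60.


omega = RPM * 2 * pi / 60
omega = 208.43 * 2 * 3.14159 / 60
omega = 1309.6043 / 60 = 21.8267 rad/s

21.8267 rad/s


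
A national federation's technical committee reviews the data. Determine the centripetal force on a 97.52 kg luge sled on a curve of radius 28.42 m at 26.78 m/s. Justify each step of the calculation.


Fc = m * v^2 / r
v^2 = 26.78^2 = 717.1684
Fc = 97.52 * 717.1684 / 28.42
Fc = 69938.2624 / 28.42 = 2460.8819 N

2460.8819 N


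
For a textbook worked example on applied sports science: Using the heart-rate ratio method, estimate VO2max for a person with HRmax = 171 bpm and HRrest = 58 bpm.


VO2max = 15.3 * HRmax / HRrest
VO2max = 15.3 * 171 / 58
VO2max = 2616.3 / 58 = 45.1086 mL/kg/min

45.1086 mL/kg/min


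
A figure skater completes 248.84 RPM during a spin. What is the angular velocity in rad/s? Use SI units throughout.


omega = RPM * 2 * pi / 60
omega = 248.84 * 2 * 3.14159 / 60
omega = 1563.5078 / 60 = 26.0585 rad/s

26.0585 rad/s


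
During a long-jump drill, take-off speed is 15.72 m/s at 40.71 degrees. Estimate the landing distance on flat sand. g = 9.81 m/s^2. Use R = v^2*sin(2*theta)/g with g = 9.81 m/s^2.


R = v^2 * sin(2*theta) / g
Convert angle to radians: theta = 40.71 deg = 0.7105 rad
sin(2*theta) = sin(1.421) = 0.9888
R = 15.72^2 * 0.9888 / 9.81
R = 247.1184 * 0.9888 / 9.81 = 24.9085 m

24.9085 m


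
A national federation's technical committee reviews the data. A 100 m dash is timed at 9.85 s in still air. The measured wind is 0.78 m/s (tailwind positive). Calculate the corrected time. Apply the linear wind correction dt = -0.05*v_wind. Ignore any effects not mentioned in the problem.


dt = -0.05 * v_wind = -0.05 * 0.78 = -0.039 s
t_corrected = t_still + dt = 9.85 + (-0.039)
t_corrected = 9.811 s

9.811 s


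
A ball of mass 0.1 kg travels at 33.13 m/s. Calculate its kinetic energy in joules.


KE = 0.5 * m * v^2
KE = 0.5 * 0.1 * 33.13^2
KE = 0.5 * 0.1 * 1097.5969 = 54.8798 J

54.8798 J


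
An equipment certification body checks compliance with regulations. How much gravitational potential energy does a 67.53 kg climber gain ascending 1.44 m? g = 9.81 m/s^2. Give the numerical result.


PE = m * g * h
PE = 67.53 * 9.81 * 1.44
PE = 662.4693 * 1.44 = 953.9558 J

953.9558 J


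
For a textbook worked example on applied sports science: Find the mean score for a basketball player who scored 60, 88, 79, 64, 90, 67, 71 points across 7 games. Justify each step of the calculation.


Average = sum / n
Sum = 519
Average = 519 / 7 = 74.1429

74.1429


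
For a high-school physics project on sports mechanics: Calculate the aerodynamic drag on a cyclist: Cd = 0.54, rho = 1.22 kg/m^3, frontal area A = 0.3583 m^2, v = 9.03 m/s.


Fd = 0.5 * Cd * rho * A * v^2
Fd = 0.5 * 0.54 * 1.22 * 0.3583 * 9.03^2
v^2 = 81.5409
Fd = 0.5 * 0.54 * 1.22 * 0.3583 * 81.5409 = 9.6238 N

9.6238 N


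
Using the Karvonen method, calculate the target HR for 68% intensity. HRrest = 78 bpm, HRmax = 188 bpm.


Target = HRrest + pct*(HRmax - HRrest)
Heart rate reserve = HRmax - HRrest = 188 - 78 = 110 bpm
Fraction = 68% = 0.68
Target = 78 + 0.68 * 110
Target = 78 + 74.8 = 152.8 bpm

152.8 bpm


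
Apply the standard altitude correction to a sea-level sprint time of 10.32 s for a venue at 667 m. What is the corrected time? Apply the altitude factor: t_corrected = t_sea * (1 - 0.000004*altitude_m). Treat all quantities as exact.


Correction factor = 1 - 0.000004 * 667 = 0.997332
t_corrected = t_sea * factor = 10.32 * 0.997332
t_corrected = 10.2925 s

10.2925 s


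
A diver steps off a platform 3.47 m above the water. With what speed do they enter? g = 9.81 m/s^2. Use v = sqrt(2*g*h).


v = sqrt(2 * g * h)
v = sqrt(2 * 9.81 * 3.47)
v = sqrt(68.0814) = 8.2511 m/s

8.2511 m/s


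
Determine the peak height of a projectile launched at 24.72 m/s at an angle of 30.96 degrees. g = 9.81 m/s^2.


H = (v*sin(theta))^2 / (2*g)
vy = v*sin(theta) = 24.72 * sin(30.96 deg) = 12.7169 m/s
H = vy^2 / (2*g) = 161.7207 / (2*9.81)
H = 161.7207 / 19.62 = 8.2426 m

8.2426 m


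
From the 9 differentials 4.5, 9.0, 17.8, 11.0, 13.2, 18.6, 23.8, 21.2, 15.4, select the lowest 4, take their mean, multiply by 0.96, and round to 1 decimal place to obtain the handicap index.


All differentials: 4.5, 9.0, 17.8, 11.0, 13.2, 18.6, 23.8, 21.2, 15.4
Sorted: 4.5, 9.0, 11.0, 13.2, 15.4, 17.8, 18.6, 21.2, 23.8
Best 4: 4.5, 9.0, 11.0, 13.2
Average of best = 37.7 / 4 = 9.425
Raw index = 9.425 * 0.96 = 9.048
Handicap index = round(9.048, 1) = 9.0

9.0


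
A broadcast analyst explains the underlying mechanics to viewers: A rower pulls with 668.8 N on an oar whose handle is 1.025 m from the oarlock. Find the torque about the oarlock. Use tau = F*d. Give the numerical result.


tau = F * d
tau = 668.8 * 1.025
tau = 685.52 N*m

685.52 N*m


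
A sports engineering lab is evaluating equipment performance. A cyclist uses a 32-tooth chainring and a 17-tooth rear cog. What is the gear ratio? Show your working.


GR = front_teeth / rear_teeth
GR = 32 / 17
GR = 1.8824

1.8824


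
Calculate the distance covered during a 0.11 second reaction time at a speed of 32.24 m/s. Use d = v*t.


d = v * t
d = 32.24 * 0.11
d = 3.5464 m

3.5464 m


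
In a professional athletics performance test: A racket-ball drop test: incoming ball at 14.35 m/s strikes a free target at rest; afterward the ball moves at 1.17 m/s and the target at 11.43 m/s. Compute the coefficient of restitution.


e = (v2_after - v1_after) / (v1_before - v2_before)
Numerator = 11.43 - 1.17 = 10.26
Denominator = 14.35 - 0 = 14.35
e = 10.26 / 14.35 = 0.715

0.715


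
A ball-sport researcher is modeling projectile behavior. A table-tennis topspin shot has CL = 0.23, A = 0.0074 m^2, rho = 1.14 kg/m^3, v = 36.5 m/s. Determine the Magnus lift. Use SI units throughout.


FM = 0.5 * CL * rho * A * v^2
FM = 0.5 * 0.23 * 1.14 * 0.0074 * 36.5^2
v^2 = 1332.25
FM = 0.5 * 0.23 * 1.14 * 0.0074 * 1332.25 = 1.2925 N

1.2925 N


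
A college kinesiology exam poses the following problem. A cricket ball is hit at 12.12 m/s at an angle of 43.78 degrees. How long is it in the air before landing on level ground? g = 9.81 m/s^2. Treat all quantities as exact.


T = 2*v*sin(theta)/g
sin(theta) = sin(43.78 deg) = 0.6919
T = 2*12.12*0.6919 / 9.81
T = 16.7714 / 9.81 = 1.7096 s

1.7096 s


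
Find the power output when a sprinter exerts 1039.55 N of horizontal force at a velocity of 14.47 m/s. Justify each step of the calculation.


P = F * v
P = 1039.55 * 14.47
P = 15042.2885 W

15042.2885 W


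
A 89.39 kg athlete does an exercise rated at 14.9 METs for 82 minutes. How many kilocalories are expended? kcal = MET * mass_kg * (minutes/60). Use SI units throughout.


kcal = MET * mass * time_hr
Convert time: 82 min = 1.3667 hr
kcal = 14.9 * 89.39 * 1.3667
kcal = 1820.2784 kcal

1820.2784 kcal


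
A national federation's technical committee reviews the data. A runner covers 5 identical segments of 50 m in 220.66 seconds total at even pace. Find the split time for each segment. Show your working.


Split time = total_time / n_laps = 220.66 / 5
Split time = 44.132 s per lap

44.132 s


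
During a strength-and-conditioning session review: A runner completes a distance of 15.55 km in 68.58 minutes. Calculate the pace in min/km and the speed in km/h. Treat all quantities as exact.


Pace = time / distance = 68.58 min / 15.55 km = 4.4103 min/km
Speed = distance / time_in_hours = 15.55 / 1.143 hr
Speed = 13.6045 km/h

4.4103 min/km, 13.6045 km/h


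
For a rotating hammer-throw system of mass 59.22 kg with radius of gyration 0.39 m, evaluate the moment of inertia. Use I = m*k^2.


I = m * k^2
I = 59.22 * 0.39^2
I = 59.22 * 0.1521 = 9.0074 kg*m^2

9.0074 kg*m^2


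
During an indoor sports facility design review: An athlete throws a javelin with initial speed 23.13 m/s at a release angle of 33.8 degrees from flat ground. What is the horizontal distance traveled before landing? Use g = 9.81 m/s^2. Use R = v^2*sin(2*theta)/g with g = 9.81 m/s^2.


R = v^2 * sin(2*theta) / g
Convert angle to radians: theta = 33.8 deg = 0.5899 rad
sin(2*theta) = sin(1.1798) = 0.9245
R = 23.13^2 * 0.9245 / 9.81
R = 534.9969 * 0.9245 / 9.81 = 50.4209 m

50.4209 m


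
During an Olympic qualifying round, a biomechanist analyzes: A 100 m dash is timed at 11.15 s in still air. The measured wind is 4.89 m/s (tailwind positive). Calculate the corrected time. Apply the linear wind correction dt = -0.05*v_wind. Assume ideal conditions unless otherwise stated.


dt = -0.05 * v_wind = -0.05 * 4.89 = -0.2445 s
t_corrected = t_still + dt = 11.15 + (-0.2445)
t_corrected = 10.9055 s

10.9055 s


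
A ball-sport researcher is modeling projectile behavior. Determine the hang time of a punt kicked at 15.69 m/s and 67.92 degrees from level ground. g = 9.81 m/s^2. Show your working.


T = 2*v*sin(theta)/g
sin(theta) = sin(67.92 deg) = 0.9267
T = 2*15.69*0.9267 / 9.81
T = 29.0786 / 9.81 = 2.9642 s

2.9642 s


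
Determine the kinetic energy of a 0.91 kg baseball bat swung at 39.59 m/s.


KE = 0.5 * m * v^2
KE = 0.5 * 0.91 * 39.59^2
KE = 0.5 * 0.91 * 1567.3681 = 713.1525 J

713.1525 J


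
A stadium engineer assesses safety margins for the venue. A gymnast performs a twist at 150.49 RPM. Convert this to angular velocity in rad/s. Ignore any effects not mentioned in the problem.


omega = RPM * 2 * pi / 60
omega = 150.49 * 2 * 3.14159 / 60
omega = 945.5566 / 60 = 15.7593 rad/s

15.7593 rad/s


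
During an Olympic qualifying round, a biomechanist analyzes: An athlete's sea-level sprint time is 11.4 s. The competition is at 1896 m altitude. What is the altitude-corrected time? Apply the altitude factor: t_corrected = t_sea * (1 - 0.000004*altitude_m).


Correction factor = 1 - 0.000004 * 1896 = 0.992416
t_corrected = t_sea * factor = 11.4 * 0.992416
t_corrected = 11.3135 s

11.3135 s


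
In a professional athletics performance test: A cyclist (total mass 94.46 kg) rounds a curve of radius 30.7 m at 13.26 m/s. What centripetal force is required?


Fc = m * v^2 / r
v^2 = 13.26^2 = 175.8276
Fc = 94.46 * 175.8276 / 30.7
Fc = 16608.6751 / 30.7 = 540.9992 N

540.9992 N


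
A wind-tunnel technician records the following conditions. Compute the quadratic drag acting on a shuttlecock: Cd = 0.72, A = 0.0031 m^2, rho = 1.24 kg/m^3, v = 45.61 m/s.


Fd = 0.5 * Cd * rho * A * v^2
Fd = 0.5 * 0.72 * 1.24 * 0.0031 * 45.61^2
v^2 = 2080.2721
Fd = 0.5 * 0.72 * 1.24 * 0.0031 * 2080.2721 = 2.8788 N

2.8788 N


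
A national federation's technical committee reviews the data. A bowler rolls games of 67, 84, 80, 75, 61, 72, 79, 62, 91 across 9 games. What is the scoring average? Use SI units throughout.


Average = sum / n
Sum = 671
Average = 671 / 9 = 74.5556

74.5556


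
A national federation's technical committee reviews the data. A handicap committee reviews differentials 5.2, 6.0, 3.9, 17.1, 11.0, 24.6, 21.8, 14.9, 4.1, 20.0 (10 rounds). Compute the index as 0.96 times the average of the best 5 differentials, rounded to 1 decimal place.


All differentials: 5.2, 6.0, 3.9, 17.1, 11.0, 24.6, 21.8, 14.9, 4.1, 20.0
Sorted: 3.9, 4.1, 5.2, 6.0, 11.0, 14.9, 17.1, 20.0, 21.8, 24.6
Best 5: 3.9, 4.1, 5.2, 6.0, 11.0
Average of best = 30.2 / 5 = 6.04
Raw index = 6.04 * 0.96 = 5.7984
Handicap index = round(5.7984, 1) = 5.8

5.8
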